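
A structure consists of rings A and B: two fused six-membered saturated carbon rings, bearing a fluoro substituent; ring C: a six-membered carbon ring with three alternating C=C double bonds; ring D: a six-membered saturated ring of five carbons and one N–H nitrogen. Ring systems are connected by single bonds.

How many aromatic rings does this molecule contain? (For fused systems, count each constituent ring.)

Ring A has only sp³ atoms, so it is not fully conjugated — not aromatic (cyclohexane ring).
Ring B has only sp³ atoms, so it is not fully conjugated — not aromatic (cyclohexane ring).
Ring C is planar and fully conjugated; 3 ring double bonds give 6 π electrons. That satisfies 4n+2 with n=1, so ring C is aromatic (benzene).
Ring D has only sp³ atoms, so it is not fully conjugated — not aromatic (piperidine).
Aromatic: C. Total: 1.

1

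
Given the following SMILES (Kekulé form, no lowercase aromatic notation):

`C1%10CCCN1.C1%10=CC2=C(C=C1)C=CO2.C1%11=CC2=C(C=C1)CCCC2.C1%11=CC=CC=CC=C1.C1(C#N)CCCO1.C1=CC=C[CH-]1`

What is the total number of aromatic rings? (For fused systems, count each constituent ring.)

The SMILES encodes a five-membered saturated ring of four carbons and one N–H nitrogen; a six-membered carbon ring with three alternating C=C double bonds, fused to a five-membered ring containing one oxygen and two C=C double bonds; a six-membered carbon ring with three alternating C=C double bonds, fused to a saturated six-membered carbon ring; an eight-membered carbon ring with four alternating C=C double bonds; a five-membered saturated ring of four carbons and one oxygen; a five-membered all-carbon ring bearing a negative charge on one carbon, with two C=C double bonds.
The 5-membered ring with one N–H has only sp³ atoms, so it is not fully conjugated — not aromatic (pyrrolidine).
The fused 6/5-membered bicyclic (with one oxygen) is a single π system with 9 sp² atoms and 10 π electrons from ring double bonds plus a heteroatom lone pair. 10 = 4(2)+2, so the system is aromatic and both rings count as aromatic (benzofuran).
The 6-membered ring is fully conjugated (every ring atom contributes a p orbital); 3 ring double bonds give 6 π electrons. 6 = 4(1)+2, so it is aromatic (benzene ring).
The second 6-membered ring has four sp³ carbons, so it is not fully conjugated — not aromatic (cyclohexane ring).
The 8-membered ring has only sp² ring atoms; a planar conformation would have a fully conjugated π system of 8 electrons. But 8 = 4(2), which is 4n not 4n+2, so it is not aromatic (cyclooctatetraene) — cyclooctatetraene distorts into a non-planar tub to avoid antiaromaticity.
The 5-membered ring with one oxygen has only sp³ atoms, so it is not fully conjugated — not aromatic (tetrahydrofuran).
The 5-membered ring has a continuous p-orbital overlap around the ring; 2 ring double bonds (4 π electrons) plus the carbanion lone pair (2) give 6 π electrons. Since 6 = 4n+2 (n=1), it is aromatic (cyclopentadienyl anion).
4 of the 8 rings are aromatic. Total: 4.

4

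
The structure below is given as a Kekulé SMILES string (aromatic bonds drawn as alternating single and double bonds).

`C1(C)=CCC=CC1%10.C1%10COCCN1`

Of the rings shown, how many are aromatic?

0

The SMILES encodes a six-membered carbon ring with two isolated C=C double bonds and two sp³ carbons; a six-membered saturated ring with an oxygen and an N–H nitrogen at positions 1 and 4.
The 6-membered ring has two sp³ carbons, so it is not fully conjugated — not aromatic (1,4-cyclohexadiene).
The 6-membered ring with one oxygen and one N–H (1,4) has only sp³ atoms, so it is not fully conjugated — not aromatic (morpholine).
None of the rings are aromatic. Total: 0.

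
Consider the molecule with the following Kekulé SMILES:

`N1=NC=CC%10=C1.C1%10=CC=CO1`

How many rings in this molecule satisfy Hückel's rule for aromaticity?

2

The SMILES encodes a six-membered ring with two adjacent nitrogens and three alternating double bonds; a five-membered ring of four carbons and one oxygen, with two C=C double bonds.
The 6-membered ring with two nitrogens (1,2) has a continuous p-orbital overlap around the ring; 3 ring double bonds give 6 π electrons. That satisfies 4n+2 with n=1, so it is aromatic (pyridazine).
The 5-membered ring with one oxygen has a continuous p-orbital overlap around the ring; 2 ring double bonds (4 π electrons) plus a heteroatom lone pair (2) give 6 π electrons. That satisfies 4n+2 with n=1, so it is aromatic (furan).
2 of the 2 rings are aromatic. Total: 2.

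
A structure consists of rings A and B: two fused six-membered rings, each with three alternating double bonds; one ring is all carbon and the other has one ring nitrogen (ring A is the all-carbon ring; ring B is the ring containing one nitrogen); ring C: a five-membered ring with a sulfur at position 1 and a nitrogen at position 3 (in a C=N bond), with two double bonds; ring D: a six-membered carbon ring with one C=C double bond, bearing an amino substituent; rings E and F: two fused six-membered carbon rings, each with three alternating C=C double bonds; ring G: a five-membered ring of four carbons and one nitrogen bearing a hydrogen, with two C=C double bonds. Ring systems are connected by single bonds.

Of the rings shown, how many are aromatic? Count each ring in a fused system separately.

6

Rings A and B form a fused bicyclic system (with one nitrogen) with 10 sp² atoms and 10 π electrons from ring double bonds. 10 = 4(2)+2, so the system is aromatic and both rings count as aromatic (quinoline).
Ring C is planar and fully conjugated; 2 ring double bonds (4 π electrons) plus a heteroatom lone pair (2) give 6 π electrons. 6 = 4(1)+2, so ring C is aromatic (thiazole).
Ring D has four sp³ carbons, so it is not fully conjugated — not aromatic (cyclohexene).
Rings E and F form a fused bicyclic system with 10 sp² atoms and 10 π electrons from ring double bonds. 10 = 4(2)+2, so the system is aromatic and both rings count as aromatic (naphthalene).
Ring G is fully conjugated (every ring atom contributes a p orbital); 2 ring double bonds (4 π electrons) plus a heteroatom lone pair (2) give 6 π electrons. Since 6 = 4n+2 (n=1), ring G is aromatic (pyrrole).
Aromatic: A, B, C, E, F, G. Total: 6.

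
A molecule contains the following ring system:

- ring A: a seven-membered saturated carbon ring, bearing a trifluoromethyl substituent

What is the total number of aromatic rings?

0

Ring A has only sp³ atoms, so it is not fully conjugated — not aromatic (cycloheptane).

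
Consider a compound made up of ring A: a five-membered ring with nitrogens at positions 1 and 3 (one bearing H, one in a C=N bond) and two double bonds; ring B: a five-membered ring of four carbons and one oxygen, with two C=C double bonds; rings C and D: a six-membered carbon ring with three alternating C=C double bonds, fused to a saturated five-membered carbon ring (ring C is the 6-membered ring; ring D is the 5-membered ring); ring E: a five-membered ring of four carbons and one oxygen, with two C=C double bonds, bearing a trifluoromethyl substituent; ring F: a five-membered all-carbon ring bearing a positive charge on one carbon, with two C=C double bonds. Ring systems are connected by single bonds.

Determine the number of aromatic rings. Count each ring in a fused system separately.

Ring A is fully conjugated (every ring atom contributes a p orbital); 2 ring double bonds (4 π electrons) plus a heteroatom lone pair (2) give 6 π electrons. Since 6 = 4n+2 (n=1), ring A is aromatic (imidazole).
Ring B is fully conjugated (every ring atom contributes a p orbital); 2 ring double bonds (4 π electrons) plus a heteroatom lone pair (2) give 6 π electrons. 6 = 4(1)+2, so ring B is aromatic (furan).
Ring C is fully conjugated (every ring atom contributes a p orbital); 3 ring double bonds give 6 π electrons. That satisfies 4n+2 with n=1, so ring C is aromatic (benzene ring).
Ring D has three sp³ carbons, so it is not fully conjugated — not aromatic (cyclopentane ring).
Ring E has a continuous p-orbital overlap around the ring; 2 ring double bonds (4 π electrons) plus a heteroatom lone pair (2) give 6 π electrons. 6 = 4(1)+2, so ring E is aromatic (furan).
Ring F has only sp² ring atoms; a planar conformation would have a fully conjugated π system of 4 electrons. But 4 = 4(1), which is 4n not 4n+2, so ring F is not aromatic (cyclopentadienyl cation).
Aromatic: A, B, C, E. Total: 4.

4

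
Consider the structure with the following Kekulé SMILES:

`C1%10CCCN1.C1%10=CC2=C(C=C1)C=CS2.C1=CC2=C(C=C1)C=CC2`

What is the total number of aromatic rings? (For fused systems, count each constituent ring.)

The SMILES encodes a five-membered saturated ring of four carbons and one N–H nitrogen; a six-membered carbon ring with three alternating C=C double bonds, fused to a five-membered ring containing one sulfur and two C=C double bonds; a six-membered carbon ring with three alternating C=C double bonds, fused to a five-membered carbon ring containing one C=C double bond and one sp³ carbon.
The 5-membered ring with one N–H has only sp³ atoms, so it is not fully conjugated — not aromatic (pyrrolidine).
The fused 6/5-membered bicyclic (with one sulfur) is a single π system with 9 sp² atoms and 10 π electrons from ring double bonds plus a heteroatom lone pair. 10 = 4(2)+2, so the system is aromatic and both rings count as aromatic (benzothiophene).
The 6-membered ring has a continuous p-orbital overlap around the ring; 3 ring double bonds give 6 π electrons. 6 = 4(1)+2, so it is aromatic (benzene ring).
The 5-membered ring has one sp³ carbon, so it is not fully conjugated — not aromatic (cyclopentene ring).
3 of the 5 rings are aromatic. Total: 3.

3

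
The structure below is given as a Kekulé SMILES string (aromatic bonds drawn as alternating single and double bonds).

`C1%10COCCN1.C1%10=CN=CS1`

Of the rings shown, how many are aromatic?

The SMILES encodes a six-membered saturated ring with an oxygen and an N–H nitrogen at positions 1 and 4; a five-membered ring with a sulfur at position 1 and a nitrogen at position 3 (in a C=N bond), with two double bonds.
The 6-membered ring with one oxygen and one N–H (1,4) has only sp³ atoms, so it is not fully conjugated — not aromatic (morpholine).
The 5-membered ring with one sulfur and one =N– has a continuous p-orbital overlap around the ring; 2 ring double bonds (4 π electrons) plus a heteroatom lone pair (2) give 6 π electrons. Since 6 = 4n+2 (n=1), it is aromatic (thiazole).
1 of the 2 rings is aromatic. Total: 1.

1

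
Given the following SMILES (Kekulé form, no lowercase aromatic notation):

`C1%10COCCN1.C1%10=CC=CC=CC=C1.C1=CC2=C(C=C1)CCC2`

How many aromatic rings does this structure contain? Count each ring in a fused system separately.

1

The SMILES encodes a six-membered saturated ring with an oxygen and an N–H nitrogen at positions 1 and 4; an eight-membered carbon ring with four alternating C=C double bonds; a six-membered carbon ring with three alternating C=C double bonds, fused to a saturated five-membered carbon ring.
The 6-membered ring with one oxygen and one N–H (1,4) has only sp³ atoms, so it is not fully conjugated — not aromatic (morpholine).
The 8-membered ring has only sp² ring atoms; a planar conformation would have a fully conjugated π system of 8 electrons. But 8 = 4(2), which is 4n not 4n+2, so it is not aromatic (cyclooctatetraene) — cyclooctatetraene distorts into a non-planar tub to avoid antiaromaticity.
The 6-membered ring is planar and fully conjugated; 3 ring double bonds give 6 π electrons. 6 = 4(1)+2, so it is aromatic (benzene ring).
The 5-membered ring has three sp³ carbons, so it is not fully conjugated — not aromatic (cyclopentane ring).
1 of the 4 rings is aromatic. Total: 1.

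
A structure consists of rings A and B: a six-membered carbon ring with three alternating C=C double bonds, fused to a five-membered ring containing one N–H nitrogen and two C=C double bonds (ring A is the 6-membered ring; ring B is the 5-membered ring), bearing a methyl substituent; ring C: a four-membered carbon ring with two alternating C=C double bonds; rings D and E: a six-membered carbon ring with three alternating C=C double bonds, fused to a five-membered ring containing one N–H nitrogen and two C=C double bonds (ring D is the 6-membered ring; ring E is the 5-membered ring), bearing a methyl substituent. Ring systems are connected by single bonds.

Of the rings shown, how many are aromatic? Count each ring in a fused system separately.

4

Rings A and B form a fused bicyclic system (with one N–H) with 9 sp² atoms and 10 π electrons from ring double bonds plus a heteroatom lone pair. 10 = 4(2)+2, so the system is aromatic and both rings count as aromatic (indole).
Ring C has only sp² ring atoms; a planar conformation would have a fully conjugated π system of 4 electrons. But 4 = 4(1), which is 4n not 4n+2, so ring C is not aromatic (cyclobutadiene) — cyclobutadiene is antiaromatic and distorts to a rectangle.
Rings D and E form a fused bicyclic system (with one N–H) with 9 sp² atoms and 10 π electrons from ring double bonds plus a heteroatom lone pair. 10 = 4(2)+2, so the system is aromatic and both rings count as aromatic (indole).
Aromatic: A, B, D, E. Total: 4.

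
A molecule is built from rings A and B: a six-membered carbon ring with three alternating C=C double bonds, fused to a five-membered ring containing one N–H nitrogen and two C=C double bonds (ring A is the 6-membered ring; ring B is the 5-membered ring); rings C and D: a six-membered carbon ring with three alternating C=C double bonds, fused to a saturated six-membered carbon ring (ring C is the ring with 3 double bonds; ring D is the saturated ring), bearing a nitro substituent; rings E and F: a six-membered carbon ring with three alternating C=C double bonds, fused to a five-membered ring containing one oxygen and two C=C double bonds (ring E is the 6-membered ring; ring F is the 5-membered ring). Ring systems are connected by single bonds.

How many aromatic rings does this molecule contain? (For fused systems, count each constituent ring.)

Rings A and B form a fused bicyclic system (with one N–H) with 9 sp² atoms and 10 π electrons from ring double bonds plus a heteroatom lone pair. 10 = 4(2)+2, so the system is aromatic and both rings count as aromatic (indole).
Ring C is planar and fully conjugated; 3 ring double bonds give 6 π electrons. Since 6 = 4n+2 (n=1), ring C is aromatic (benzene ring).
Ring D has four sp³ carbons, so it is not fully conjugated — not aromatic (cyclohexane ring).
Rings E and F form a fused bicyclic system (with one oxygen) with 9 sp² atoms and 10 π electrons from ring double bonds plus a heteroatom lone pair. 10 = 4(2)+2, so the system is aromatic and both rings count as aromatic (benzofuran).
Aromatic: A, B, C, E, F. Total: 5.

5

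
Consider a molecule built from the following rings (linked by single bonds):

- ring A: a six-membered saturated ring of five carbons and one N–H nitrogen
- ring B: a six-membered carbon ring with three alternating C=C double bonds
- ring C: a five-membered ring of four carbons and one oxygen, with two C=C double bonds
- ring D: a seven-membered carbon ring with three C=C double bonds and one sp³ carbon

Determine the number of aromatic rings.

Ring A has only sp³ atoms, so it is not fully conjugated — not aromatic (piperidine).
Ring B has a continuous p-orbital overlap around the ring; 3 ring double bonds give 6 π electrons. Since 6 = 4n+2 (n=1), ring B is aromatic (benzene).
Ring C has a continuous p-orbital overlap around the ring; 2 ring double bonds (4 π electrons) plus a heteroatom lone pair (2) give 6 π electrons. Since 6 = 4n+2 (n=1), ring C is aromatic (furan).
Ring D has one sp³ carbon, so it is not fully conjugated — not aromatic (cycloheptatriene).
Aromatic: B, C. Total: 2.

2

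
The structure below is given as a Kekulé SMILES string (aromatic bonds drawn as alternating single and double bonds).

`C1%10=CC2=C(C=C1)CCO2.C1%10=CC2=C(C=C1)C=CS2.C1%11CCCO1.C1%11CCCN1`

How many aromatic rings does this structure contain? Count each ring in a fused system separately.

The SMILES encodes a six-membered carbon ring with three alternating C=C double bonds, fused to a five-membered ring containing one oxygen and two sp³ carbons; a six-membered carbon ring with three alternating C=C double bonds, fused to a five-membered ring containing one sulfur and two C=C double bonds; a five-membered saturated ring of four carbons and one oxygen; a five-membered saturated ring of four carbons and one N–H nitrogen.
The 6-membered ring has a continuous p-orbital overlap around the ring; 3 ring double bonds give 6 π electrons. 6 = 4(1)+2, so it is aromatic (benzene ring).
The 5-membered ring with one oxygen has two sp³ carbons, so it is not fully conjugated — not aromatic (oxolane ring).
The fused 6/5-membered bicyclic (with one sulfur) is a single π system with 9 sp² atoms and 10 π electrons from ring double bonds plus a heteroatom lone pair. 10 = 4(2)+2, so the system is aromatic and both rings count as aromatic (benzothiophene).
The second 5-membered ring with one oxygen has only sp³ atoms, so it is not fully conjugated — not aromatic (tetrahydrofuran).
The 5-membered ring with one N–H has only sp³ atoms, so it is not fully conjugated — not aromatic (pyrrolidine).
3 of the 6 rings are aromatic. Total: 3.

3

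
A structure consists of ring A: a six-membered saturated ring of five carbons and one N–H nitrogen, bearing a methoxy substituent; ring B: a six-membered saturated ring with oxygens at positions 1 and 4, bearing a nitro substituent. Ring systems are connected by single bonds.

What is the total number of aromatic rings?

Ring A has only sp³ atoms, so it is not fully conjugated — not aromatic (piperidine).
Ring B has only sp³ atoms, so it is not fully conjugated — not aromatic (1,4-dioxane).
No ring is aromatic. Total: 0.

0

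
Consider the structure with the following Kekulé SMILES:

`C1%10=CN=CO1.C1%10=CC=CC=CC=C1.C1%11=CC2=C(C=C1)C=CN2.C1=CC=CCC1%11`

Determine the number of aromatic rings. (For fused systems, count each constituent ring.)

The SMILES encodes a five-membered ring with an oxygen at position 1 and a nitrogen at position 3 (in a C=N bond), with two double bonds; an eight-membered carbon ring with four alternating C=C double bonds; a six-membered carbon ring with three alternating C=C double bonds, fused to a five-membered ring containing one N–H nitrogen and two C=C double bonds; a six-membered carbon ring with two conjugated C=C double bonds and two sp³ carbons.
The 5-membered ring with one oxygen and one =N– is planar and fully conjugated; 2 ring double bonds (4 π electrons) plus a heteroatom lone pair (2) give 6 π electrons. 6 = 4(1)+2, so it is aromatic (oxazole).
The 8-membered ring has only sp² ring atoms; a planar conformation would have a fully conjugated π system of 8 electrons. But 8 = 4(2), which is 4n not 4n+2, so it is not aromatic (cyclooctatetraene) — cyclooctatetraene distorts into a non-planar tub to avoid antiaromaticity.
The fused 6/5-membered bicyclic (with one N–H) is a single π system with 9 sp² atoms and 10 π electrons from ring double bonds plus a heteroatom lone pair. 10 = 4(2)+2, so the system is aromatic and both rings count as aromatic (indole).
The 6-membered ring has two sp³ carbons, so it is not fully conjugated — not aromatic (1,3-cyclohexadiene).
3 of the 5 rings are aromatic. Total: 3.

3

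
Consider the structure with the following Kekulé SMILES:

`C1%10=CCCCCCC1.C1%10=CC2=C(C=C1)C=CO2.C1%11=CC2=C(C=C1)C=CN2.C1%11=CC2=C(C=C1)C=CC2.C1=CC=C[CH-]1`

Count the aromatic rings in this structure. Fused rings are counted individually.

6

The SMILES encodes an eight-membered carbon ring with one C=C double bond; a six-membered carbon ring with three alternating C=C double bonds, fused to a five-membered ring containing one oxygen and two C=C double bonds; a six-membered carbon ring with three alternating C=C double bonds, fused to a five-membered ring containing one N–H nitrogen and two C=C double bonds; a six-membered carbon ring with three alternating C=C double bonds, fused to a five-membered carbon ring containing one C=C double bond and one sp³ carbon; a five-membered all-carbon ring bearing a negative charge on one carbon, with two C=C double bonds.
The 8-membered ring has six sp³ carbons, so it is not fully conjugated — not aromatic (cyclooctene).
The fused 6/5-membered bicyclic (with one oxygen) is a single π system with 9 sp² atoms and 10 π electrons from ring double bonds plus a heteroatom lone pair. 10 = 4(2)+2, so the system is aromatic and both rings count as aromatic (benzofuran).
The fused 6/5-membered bicyclic (with one N–H) is a single π system with 9 sp² atoms and 10 π electrons from ring double bonds plus a heteroatom lone pair. 10 = 4(2)+2, so the system is aromatic and both rings count as aromatic (indole).
The 6-membered ring has a continuous p-orbital overlap around the ring; 3 ring double bonds give 6 π electrons. 6 = 4(1)+2, so it is aromatic (benzene ring).
The 5-membered ring has one sp³ carbon, so it is not fully conjugated — not aromatic (cyclopentene ring).
The second 5-membered ring has a continuous p-orbital overlap around the ring; 2 ring double bonds (4 π electrons) plus the carbanion lone pair (2) give 6 π electrons. Since 6 = 4n+2 (n=1), it is aromatic (cyclopentadienyl anion).
6 of the 8 rings are aromatic. Total: 6.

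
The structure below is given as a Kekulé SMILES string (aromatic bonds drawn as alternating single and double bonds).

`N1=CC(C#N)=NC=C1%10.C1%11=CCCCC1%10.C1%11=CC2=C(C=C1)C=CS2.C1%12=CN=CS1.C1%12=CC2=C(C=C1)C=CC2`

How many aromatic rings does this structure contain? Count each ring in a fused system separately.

The SMILES encodes a six-membered ring with nitrogens at positions 1 and 4 and three alternating double bonds; a six-membered carbon ring with one C=C double bond; a six-membered carbon ring with three alternating C=C double bonds, fused to a five-membered ring containing one sulfur and two C=C double bonds; a five-membered ring with a sulfur at position 1 and a nitrogen at position 3 (in a C=N bond), with two double bonds; a six-membered carbon ring with three alternating C=C double bonds, fused to a five-membered carbon ring containing one C=C double bond and one sp³ carbon.
The 6-membered ring with two nitrogens (1,4) has a continuous p-orbital overlap around the ring; 3 ring double bonds give 6 π electrons. 6 = 4(1)+2, so it is aromatic (pyrazine).
The 6-membered ring has four sp³ carbons, so it is not fully conjugated — not aromatic (cyclohexene).
The fused 6/5-membered bicyclic (with one sulfur) is a single π system with 9 sp² atoms and 10 π electrons from ring double bonds plus a heteroatom lone pair. 10 = 4(2)+2, so the system is aromatic and both rings count as aromatic (benzothiophene).
The 5-membered ring with one sulfur and one =N– is planar and fully conjugated; 2 ring double bonds (4 π electrons) plus a heteroatom lone pair (2) give 6 π electrons. 6 = 4(1)+2, so it is aromatic (thiazole).
The second 6-membered ring is planar and fully conjugated; 3 ring double bonds give 6 π electrons. Since 6 = 4n+2 (n=1), it is aromatic (benzene ring).
The 5-membered ring has one sp³ carbon, so it is not fully conjugated — not aromatic (cyclopentene ring).
5 of the 7 rings are aromatic. Total: 5.

5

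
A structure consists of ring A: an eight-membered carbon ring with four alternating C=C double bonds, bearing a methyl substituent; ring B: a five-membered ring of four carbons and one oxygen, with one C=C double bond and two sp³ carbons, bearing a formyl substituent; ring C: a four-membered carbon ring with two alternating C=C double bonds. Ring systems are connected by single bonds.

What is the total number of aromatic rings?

0

Ring A has only sp² ring atoms; a planar conformation would have a fully conjugated π system of 8 electrons. But 8 = 4(2), which is 4n not 4n+2, so ring A is not aromatic (cyclooctatetraene) — cyclooctatetraene distorts into a non-planar tub to avoid antiaromaticity.
Ring B has two sp³ carbons, so it is not fully conjugated — not aromatic (2,3-dihydrofuran).
Ring C has only sp² ring atoms; a planar conformation would have a fully conjugated π system of 4 electrons. But 4 = 4(1), which is 4n not 4n+2, so ring C is not aromatic (cyclobutadiene) — cyclobutadiene is antiaromatic and distorts to a rectangle.
No ring is aromatic. Total: 0.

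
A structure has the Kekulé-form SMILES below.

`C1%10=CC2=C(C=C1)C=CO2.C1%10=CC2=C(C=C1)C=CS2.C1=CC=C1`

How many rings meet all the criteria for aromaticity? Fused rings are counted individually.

The SMILES encodes a six-membered carbon ring with three alternating C=C double bonds, fused to a five-membered ring containing one oxygen and two C=C double bonds; a six-membered carbon ring with three alternating C=C double bonds, fused to a five-membered ring containing one sulfur and two C=C double bonds; a four-membered carbon ring with two alternating C=C double bonds.
The fused 6/5-membered bicyclic (with one oxygen) is a single π system with 9 sp² atoms and 10 π electrons from ring double bonds plus a heteroatom lone pair. 10 = 4(2)+2, so the system is aromatic and both rings count as aromatic (benzofuran).
The fused 6/5-membered bicyclic (with one sulfur) is a single π system with 9 sp² atoms and 10 π electrons from ring double bonds plus a heteroatom lone pair. 10 = 4(2)+2, so the system is aromatic and both rings count as aromatic (benzothiophene).
The 4-membered ring has only sp² ring atoms; a planar conformation would have a fully conjugated π system of 4 electrons. But 4 = 4(1), which is 4n not 4n+2, so it is not aromatic (cyclobutadiene) — cyclobutadiene is antiaromatic and distorts to a rectangle.
4 of the 5 rings are aromatic. Total: 4.

4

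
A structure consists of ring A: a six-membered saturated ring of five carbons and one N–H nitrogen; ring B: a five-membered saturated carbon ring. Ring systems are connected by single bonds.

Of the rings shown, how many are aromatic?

0

Ring A has only sp³ atoms, so it is not fully conjugated — not aromatic (piperidine).
Ring B has only sp³ atoms, so it is not fully conjugated — not aromatic (cyclopentane).
No ring is aromatic. Total: 0.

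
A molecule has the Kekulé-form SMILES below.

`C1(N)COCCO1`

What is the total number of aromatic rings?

The SMILES encodes a six-membered saturated ring with oxygens at positions 1 and 4.
The 6-membered ring with two oxygens (1,4) has only sp³ atoms, so it is not fully conjugated — not aromatic (1,4-dioxane).

0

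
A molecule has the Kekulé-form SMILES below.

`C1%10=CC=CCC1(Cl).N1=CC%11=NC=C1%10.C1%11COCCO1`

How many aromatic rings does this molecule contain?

The SMILES encodes a six-membered carbon ring with two conjugated C=C double bonds and two sp³ carbons; a six-membered ring with nitrogens at positions 1 and 4 and three alternating double bonds; a six-membered saturated ring with oxygens at positions 1 and 4.
The 6-membered ring has two sp³ carbons, so it is not fully conjugated — not aromatic (1,3-cyclohexadiene).
The 6-membered ring with two nitrogens (1,4) is fully conjugated (every ring atom contributes a p orbital); 3 ring double bonds give 6 π electrons. That satisfies 4n+2 with n=1, so it is aromatic (pyrazine).
The 6-membered ring with two oxygens (1,4) has only sp³ atoms, so it is not fully conjugated — not aromatic (1,4-dioxane).
1 of the 3 rings is aromatic. Total: 1.

1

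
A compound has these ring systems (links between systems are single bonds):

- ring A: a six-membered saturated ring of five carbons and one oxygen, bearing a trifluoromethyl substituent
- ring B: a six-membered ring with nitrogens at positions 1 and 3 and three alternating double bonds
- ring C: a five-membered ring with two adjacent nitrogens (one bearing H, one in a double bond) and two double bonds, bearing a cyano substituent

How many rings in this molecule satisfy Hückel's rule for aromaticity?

Ring A has only sp³ atoms, so it is not fully conjugated — not aromatic (tetrahydropyran).
Ring B is fully conjugated (every ring atom contributes a p orbital); 3 ring double bonds give 6 π electrons. Since 6 = 4n+2 (n=1), ring B is aromatic (pyrimidine).
Ring C is planar and fully conjugated; 2 ring double bonds (4 π electrons) plus a heteroatom lone pair (2) give 6 π electrons. That satisfies 4n+2 with n=1, so ring C is aromatic (pyrazole).
Aromatic: B, C. Total: 2.

2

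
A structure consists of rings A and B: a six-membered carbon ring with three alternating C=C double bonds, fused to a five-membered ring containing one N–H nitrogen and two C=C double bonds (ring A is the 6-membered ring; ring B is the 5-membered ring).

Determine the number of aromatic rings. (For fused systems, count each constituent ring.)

Rings A and B form a fused bicyclic system (with one N–H) with 9 sp² atoms and 10 π electrons from ring double bonds plus a heteroatom lone pair. 10 = 4(2)+2, so the system is aromatic and both rings count as aromatic (indole).
Aromatic: A, B. Total: 2.

2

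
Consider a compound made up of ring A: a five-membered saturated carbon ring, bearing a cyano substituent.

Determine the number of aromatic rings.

0

Ring A has only sp³ atoms, so it is not fully conjugated — not aromatic (cyclopentane).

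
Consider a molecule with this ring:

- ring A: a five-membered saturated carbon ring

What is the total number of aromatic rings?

Ring A has only sp³ atoms, so it is not fully conjugated — not aromatic (cyclopentane).

0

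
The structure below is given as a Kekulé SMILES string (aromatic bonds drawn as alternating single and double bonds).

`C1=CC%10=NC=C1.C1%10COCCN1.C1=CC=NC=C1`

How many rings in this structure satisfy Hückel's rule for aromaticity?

2

The SMILES encodes a six-membered ring of five carbons and one nitrogen with three alternating double bonds; a six-membered saturated ring with an oxygen and an N–H nitrogen at positions 1 and 4; a six-membered ring of five carbons and one nitrogen with three alternating double bonds.
The 6-membered ring with one nitrogen is planar and fully conjugated; 3 ring double bonds give 6 π electrons. Since 6 = 4n+2 (n=1), it is aromatic (pyridine).
The 6-membered ring with one oxygen and one N–H (1,4) has only sp³ atoms, so it is not fully conjugated — not aromatic (morpholine).
The second 6-membered ring with one nitrogen is fully conjugated (every ring atom contributes a p orbital); 3 ring double bonds give 6 π electrons. 6 = 4(1)+2, so it is aromatic (pyridine).
2 of the 3 rings are aromatic. Total: 2.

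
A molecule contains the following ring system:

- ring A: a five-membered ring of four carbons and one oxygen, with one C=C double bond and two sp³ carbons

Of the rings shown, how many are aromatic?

0

Ring A has two sp³ carbons, so it is not fully conjugated — not aromatic (2,3-dihydrofuran).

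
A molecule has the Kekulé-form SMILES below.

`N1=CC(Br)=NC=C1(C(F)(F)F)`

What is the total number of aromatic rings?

The SMILES encodes a six-membered ring with nitrogens at positions 1 and 4 and three alternating double bonds.
The 6-membered ring with two nitrogens (1,4) is fully conjugated (every ring atom contributes a p orbital); 3 ring double bonds give 6 π electrons. 6 = 4(1)+2, so it is aromatic (pyrazine).

1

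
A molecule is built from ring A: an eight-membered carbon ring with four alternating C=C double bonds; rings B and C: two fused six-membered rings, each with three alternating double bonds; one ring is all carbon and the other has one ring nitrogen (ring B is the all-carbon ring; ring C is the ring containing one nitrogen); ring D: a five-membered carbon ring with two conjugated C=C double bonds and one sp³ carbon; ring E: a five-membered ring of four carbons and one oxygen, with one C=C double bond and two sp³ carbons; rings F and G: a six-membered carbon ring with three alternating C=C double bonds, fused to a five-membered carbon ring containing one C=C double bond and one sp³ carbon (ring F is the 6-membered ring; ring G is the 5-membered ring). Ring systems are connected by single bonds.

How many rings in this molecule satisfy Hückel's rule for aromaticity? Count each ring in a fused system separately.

3

Ring A has only sp² ring atoms; a planar conformation would have a fully conjugated π system of 8 electrons. But 8 = 4(2), which is 4n not 4n+2, so ring A is not aromatic (cyclooctatetraene) — cyclooctatetraene distorts into a non-planar tub to avoid antiaromaticity.
Rings B and C form a fused bicyclic system (with one nitrogen) with 10 sp² atoms and 10 π electrons from ring double bonds. 10 = 4(2)+2, so the system is aromatic and both rings count as aromatic (quinoline).
Ring D has one sp³ carbon, so it is not fully conjugated — not aromatic (cyclopentadiene).
Ring E has two sp³ carbons, so it is not fully conjugated — not aromatic (2,3-dihydrofuran).
Ring F is planar and fully conjugated; 3 ring double bonds give 6 π electrons. Since 6 = 4n+2 (n=1), ring F is aromatic (benzene ring).
Ring G has one sp³ carbon, so it is not fully conjugated — not aromatic (cyclopentene ring).
Aromatic: B, C, F. Total: 3.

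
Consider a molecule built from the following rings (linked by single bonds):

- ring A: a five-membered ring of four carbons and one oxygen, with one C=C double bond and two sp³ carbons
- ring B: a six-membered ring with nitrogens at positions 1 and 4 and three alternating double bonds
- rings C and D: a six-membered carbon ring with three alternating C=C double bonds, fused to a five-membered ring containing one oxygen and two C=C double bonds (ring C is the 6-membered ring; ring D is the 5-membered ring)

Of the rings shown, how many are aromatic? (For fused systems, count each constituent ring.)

Ring A has two sp³ carbons, so it is not fully conjugated — not aromatic (2,3-dihydrofuran).
Ring B has a continuous p-orbital overlap around the ring; 3 ring double bonds give 6 π electrons. Since 6 = 4n+2 (n=1), ring B is aromatic (pyrazine).
Rings C and D form a fused bicyclic system (with one oxygen) with 9 sp² atoms and 10 π electrons from ring double bonds plus a heteroatom lone pair. 10 = 4(2)+2, so the system is aromatic and both rings count as aromatic (benzofuran).
Aromatic: B, C, D. Total: 3.

3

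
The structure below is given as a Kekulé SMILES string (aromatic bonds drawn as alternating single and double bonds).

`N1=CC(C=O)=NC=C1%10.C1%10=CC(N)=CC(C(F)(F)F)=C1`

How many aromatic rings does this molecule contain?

2

The SMILES encodes a six-membered ring with nitrogens at positions 1 and 4 and three alternating double bonds; a six-membered carbon ring with three alternating C=C double bonds.
The 6-membered ring with two nitrogens (1,4) has a continuous p-orbital overlap around the ring; 3 ring double bonds give 6 π electrons. That satisfies 4n+2 with n=1, so it is aromatic (pyrazine).
The 6-membered ring is planar and fully conjugated; 3 ring double bonds give 6 π electrons. That satisfies 4n+2 with n=1, so it is aromatic (benzene).
2 of the 2 rings are aromatic. Total: 2.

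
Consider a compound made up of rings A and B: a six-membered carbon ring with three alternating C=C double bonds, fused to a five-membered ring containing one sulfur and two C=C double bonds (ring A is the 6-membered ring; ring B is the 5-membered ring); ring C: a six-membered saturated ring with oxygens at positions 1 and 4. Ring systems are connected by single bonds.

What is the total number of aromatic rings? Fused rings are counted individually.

Rings A and B form a fused bicyclic system (with one sulfur) with 9 sp² atoms and 10 π electrons from ring double bonds plus a heteroatom lone pair. 10 = 4(2)+2, so the system is aromatic and both rings count as aromatic (benzothiophene).
Ring C has only sp³ atoms, so it is not fully conjugated — not aromatic (1,4-dioxane).
Aromatic: A, B. Total: 2.

2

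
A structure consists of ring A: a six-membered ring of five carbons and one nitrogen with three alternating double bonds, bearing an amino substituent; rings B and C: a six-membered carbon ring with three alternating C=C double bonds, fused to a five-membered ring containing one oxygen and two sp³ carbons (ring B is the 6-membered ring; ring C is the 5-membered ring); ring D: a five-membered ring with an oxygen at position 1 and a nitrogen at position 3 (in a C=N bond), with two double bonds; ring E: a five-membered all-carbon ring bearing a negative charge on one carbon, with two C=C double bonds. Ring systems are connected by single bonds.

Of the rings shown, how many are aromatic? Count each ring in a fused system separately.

4

Ring A has a continuous p-orbital overlap around the ring; 3 ring double bonds give 6 π electrons. 6 = 4(1)+2, so ring A is aromatic (pyridine).
Ring B is fully conjugated (every ring atom contributes a p orbital); 3 ring double bonds give 6 π electrons. Since 6 = 4n+2 (n=1), ring B is aromatic (benzene ring).
Ring C has two sp³ carbons, so it is not fully conjugated — not aromatic (oxolane ring).
Ring D is planar and fully conjugated; 2 ring double bonds (4 π electrons) plus a heteroatom lone pair (2) give 6 π electrons. Since 6 = 4n+2 (n=1), ring D is aromatic (oxazole).
Ring E has a continuous p-orbital overlap around the ring; 2 ring double bonds (4 π electrons) plus the carbanion lone pair (2) give 6 π electrons. That satisfies 4n+2 with n=1, so ring E is aromatic (cyclopentadienyl anion).
Aromatic: A, B, D, E. Total: 4.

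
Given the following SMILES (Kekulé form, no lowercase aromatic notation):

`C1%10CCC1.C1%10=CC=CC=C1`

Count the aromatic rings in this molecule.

The SMILES encodes a four-membered saturated carbon ring; a six-membered carbon ring with three alternating C=C double bonds.
The 4-membered ring has only sp³ atoms, so it is not fully conjugated — not aromatic (cyclobutane).
The 6-membered ring is planar and fully conjugated; 3 ring double bonds give 6 π electrons. Since 6 = 4n+2 (n=1), it is aromatic (benzene).
1 of the 2 rings is aromatic. Total: 1.

1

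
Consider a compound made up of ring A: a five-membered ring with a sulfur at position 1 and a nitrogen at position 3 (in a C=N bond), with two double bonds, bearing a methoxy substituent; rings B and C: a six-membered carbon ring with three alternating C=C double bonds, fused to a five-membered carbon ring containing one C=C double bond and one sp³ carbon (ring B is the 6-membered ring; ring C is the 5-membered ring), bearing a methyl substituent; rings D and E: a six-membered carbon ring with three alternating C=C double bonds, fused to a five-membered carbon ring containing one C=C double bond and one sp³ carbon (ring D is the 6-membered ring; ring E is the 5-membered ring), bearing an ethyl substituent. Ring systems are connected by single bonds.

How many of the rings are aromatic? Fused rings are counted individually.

3

Ring A is planar and fully conjugated; 2 ring double bonds (4 π electrons) plus a heteroatom lone pair (2) give 6 π electrons. Since 6 = 4n+2 (n=1), ring A is aromatic (thiazole).
Ring B is planar and fully conjugated; 3 ring double bonds give 6 π electrons. That satisfies 4n+2 with n=1, so ring B is aromatic (benzene ring).
Ring C has one sp³ carbon, so it is not fully conjugated — not aromatic (cyclopentene ring).
Ring D is fully conjugated (every ring atom contributes a p orbital); 3 ring double bonds give 6 π electrons. 6 = 4(1)+2, so ring D is aromatic (benzene ring).
Ring E has one sp³ carbon, so it is not fully conjugated — not aromatic (cyclopentene ring).
Aromatic: A, B, D. Total: 3.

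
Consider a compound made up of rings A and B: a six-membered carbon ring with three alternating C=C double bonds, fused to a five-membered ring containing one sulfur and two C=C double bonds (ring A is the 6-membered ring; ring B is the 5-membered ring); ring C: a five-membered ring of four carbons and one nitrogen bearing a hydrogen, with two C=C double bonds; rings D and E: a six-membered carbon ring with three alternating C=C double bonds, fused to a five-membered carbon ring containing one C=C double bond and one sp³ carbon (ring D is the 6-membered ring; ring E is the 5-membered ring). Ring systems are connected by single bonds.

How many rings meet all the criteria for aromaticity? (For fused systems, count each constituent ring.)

4

Rings A and B form a fused bicyclic system (with one sulfur) with 9 sp² atoms and 10 π electrons from ring double bonds plus a heteroatom lone pair. 10 = 4(2)+2, so the system is aromatic and both rings count as aromatic (benzothiophene).
Ring C has a continuous p-orbital overlap around the ring; 2 ring double bonds (4 π electrons) plus a heteroatom lone pair (2) give 6 π electrons. That satisfies 4n+2 with n=1, so ring C is aromatic (pyrrole).
Ring D is planar and fully conjugated; 3 ring double bonds give 6 π electrons. Since 6 = 4n+2 (n=1), ring D is aromatic (benzene ring).
Ring E has one sp³ carbon, so it is not fully conjugated — not aromatic (cyclopentene ring).
Aromatic: A, B, C, D. Total: 4.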